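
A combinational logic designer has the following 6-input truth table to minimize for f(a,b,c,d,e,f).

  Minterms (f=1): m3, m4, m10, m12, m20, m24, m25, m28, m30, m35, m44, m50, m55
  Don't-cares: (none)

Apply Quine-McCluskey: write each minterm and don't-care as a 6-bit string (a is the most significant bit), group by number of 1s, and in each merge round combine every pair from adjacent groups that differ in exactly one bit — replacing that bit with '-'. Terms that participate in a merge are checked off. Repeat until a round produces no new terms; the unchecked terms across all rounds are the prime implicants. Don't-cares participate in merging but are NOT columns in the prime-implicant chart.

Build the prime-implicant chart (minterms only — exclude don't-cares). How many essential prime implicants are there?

8

[col 0] 000011*, 000100*, 001010, 001100*, 010100*, 011000*, 011001*, 011100*, 011110*, 100011*, 101100*, 110010, 110111
[col 1] -00011, -01100, 0-0100*, 0-1100*, 00-100*, 01-100*, 011-00, 01100-, 0111-0
[col 2] 0--100
Prime implicants: -00011, -01100, 0--100, 001010, 011-00, 01100-, 0111-0, 110010, 110111
PI chart (minterm → PIs covering it):
  3 | -00011  (sole → essential)
  4 | 0--100  (sole → essential)
  10 | 001010  (sole → essential)
  12 | -01100,0--100
  20 | 0--100  (sole → essential)
  24 | 011-00,01100-
  25 | 01100-  (sole → essential)
  28 | 0--100,011-00,0111-0
  30 | 0111-0  (sole → essential)
  35 | -00011  (sole → essential)
  44 | -01100  (sole → essential)
  50 | 110010  (sole → essential)
  55 | 110111  (sole → essential)
Essential prime implicants: -00011, -01100, 0--100, 001010, 01100-, 0111-0, 110010, 110111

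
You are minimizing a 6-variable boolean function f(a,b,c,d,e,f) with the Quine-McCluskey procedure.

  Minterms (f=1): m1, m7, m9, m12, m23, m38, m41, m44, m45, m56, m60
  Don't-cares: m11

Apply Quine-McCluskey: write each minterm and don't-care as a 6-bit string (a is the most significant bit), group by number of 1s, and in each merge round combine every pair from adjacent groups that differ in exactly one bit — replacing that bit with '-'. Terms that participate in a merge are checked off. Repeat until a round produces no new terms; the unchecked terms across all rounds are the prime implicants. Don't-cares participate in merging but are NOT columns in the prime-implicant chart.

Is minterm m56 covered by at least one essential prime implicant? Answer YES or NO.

Round 0: 000001✓ 000111✓ 001001✓ 001011✓ 001100✓ 010111✓ 100110 101001✓ 101100✓ 101101✓ 111000✓ 111100✓
Round 1: -01001 -01100 0-0111 00-001 0010-1 1-1100 101-01 10110- 111-00
PIs = {-01001, -01100, 0-0111, 00-001, 0010-1, 1-1100, 100110, 101-01, 10110-, 111-00}
Coverage chart:
  m1: 00-001 ←essential
  m7: 0-0111 ←essential
  m9: -01001,00-001,0010-1
  m12: -01100 ←essential
  m23: 0-0111 ←essential
  m38: 100110 ←essential
  m41: -01001,101-01
  m44: -01100,1-1100,10110-
  m45: 101-01,10110-
  m56: 111-00 ←essential
  m60: 1-1100,111-00
Essential: -01100, 0-0111, 00-001, 100110, 111-00

YES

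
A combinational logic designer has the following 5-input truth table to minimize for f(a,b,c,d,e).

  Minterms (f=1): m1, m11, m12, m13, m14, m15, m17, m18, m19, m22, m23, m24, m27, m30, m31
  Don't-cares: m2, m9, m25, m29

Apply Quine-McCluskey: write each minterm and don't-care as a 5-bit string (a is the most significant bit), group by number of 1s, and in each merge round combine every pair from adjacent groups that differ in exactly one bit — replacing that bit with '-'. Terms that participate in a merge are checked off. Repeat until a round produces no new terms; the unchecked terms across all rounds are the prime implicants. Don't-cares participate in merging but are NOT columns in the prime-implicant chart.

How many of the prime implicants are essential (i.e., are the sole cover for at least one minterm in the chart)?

Round 0: 00001✓ 00010✓ 01001✓ 01011✓ 01100✓ 01101✓ 01110✓ 01111✓ 10001✓ 10010✓ 10011✓ 10110✓ 10111✓ 11000✓ 11001✓ 11011✓ 11101✓ 11110✓ 11111✓
Round 1: -0001✓ -0010 -1001✓ -1011✓ -1101✓ -1110✓ -1111✓ 0-001✓ 01-01✓ 01-11✓ 010-1✓ 011-0✓ 011-1✓ 0110-✓ 0111-✓ 1-001✓ 1-011✓ 1-110✓ 1-111✓ 10-10✓ 10-11✓ 100-1✓ 1001-✓ 1011-✓ 11-01✓ 11-11✓ 110-1✓ 1100- 111-1✓ 1111-✓
Round 2: --001 -1-01✓ -1-11✓ -10-1✓ -11-1✓ -111- 01--1✓ 011-- 1--11 1-0-1 1-11- 10-1- 11--1✓
Round 3: -1--1
PIs = {--001, -0010, -1--1, -111-, 011--, 1--11, 1-0-1, 1-11-, 10-1-, 1100-}
Coverage chart:
  m1: --001 ←essential
  m11: -1--1 ←essential
  m12: 011-- ←essential
  m13: -1--1,011--
  m14: -111-,011--
  m15: -1--1,-111-,011--
  m17: --001,1-0-1
  m18: -0010,10-1-
  m19: 1--11,1-0-1,10-1-
  m22: 1-11-,10-1-
  m23: 1--11,1-11-,10-1-
  m24: 1100- ←essential
  m27: -1--1,1--11,1-0-1
  m30: -111-,1-11-
  m31: -1--1,-111-,1--11,1-11-
Essential: --001, -1--1, 011--, 1100-

4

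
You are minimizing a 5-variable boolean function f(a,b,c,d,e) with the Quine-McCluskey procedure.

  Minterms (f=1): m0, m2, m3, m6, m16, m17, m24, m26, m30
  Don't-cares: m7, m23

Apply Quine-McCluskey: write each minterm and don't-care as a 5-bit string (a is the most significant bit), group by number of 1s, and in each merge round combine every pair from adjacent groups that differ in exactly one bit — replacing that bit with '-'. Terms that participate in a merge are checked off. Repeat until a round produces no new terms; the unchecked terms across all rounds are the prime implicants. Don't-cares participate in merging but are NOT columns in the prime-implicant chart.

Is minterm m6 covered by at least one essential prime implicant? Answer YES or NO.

YES

[col 0] 00000*, 00010*, 00011*, 00110*, 00111*, 10000*, 10001*, 10111*, 11000*, 11010*, 11110*
[col 1] -0000, -0111, 00-10*, 00-11*, 000-0, 0001-*, 0011-*, 1-000, 1000-, 11-10, 110-0
[col 2] 00-1-
Prime implicants: -0000, -0111, 00-1-, 000-0, 1-000, 1000-, 11-10, 110-0
PI chart (minterm → PIs covering it):
  0 | -0000,000-0
  2 | 00-1-,000-0
  3 | 00-1-  (sole → essential)
  6 | 00-1-  (sole → essential)
  16 | -0000,1-000,1000-
  17 | 1000-  (sole → essential)
  24 | 1-000,110-0
  26 | 11-10,110-0
  30 | 11-10  (sole → essential)
Essential prime implicants: 00-1-, 1000-, 11-10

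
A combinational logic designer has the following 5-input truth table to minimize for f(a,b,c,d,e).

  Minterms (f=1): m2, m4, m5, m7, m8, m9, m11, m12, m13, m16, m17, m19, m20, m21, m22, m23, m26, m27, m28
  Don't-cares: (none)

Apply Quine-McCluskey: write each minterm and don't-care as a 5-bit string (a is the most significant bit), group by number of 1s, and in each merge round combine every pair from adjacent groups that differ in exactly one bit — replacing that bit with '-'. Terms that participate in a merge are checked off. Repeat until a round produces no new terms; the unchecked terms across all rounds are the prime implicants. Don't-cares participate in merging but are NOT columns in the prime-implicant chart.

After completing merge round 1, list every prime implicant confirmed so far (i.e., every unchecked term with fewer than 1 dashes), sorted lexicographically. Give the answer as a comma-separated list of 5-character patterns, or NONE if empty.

00010

Round 0: 00010 00100✓ 00101✓ 00111✓ 01000✓ 01001✓ 01011✓ 01100✓ 01101✓ 10000✓ 10001✓ 10011✓ 10100✓ 10101✓ 10110✓ 10111✓ 11010✓ 11011✓ 11100✓
Round 1: -0100✓ -0101✓ -0111✓ -1011 -1100✓ 0-100✓ 0-101✓ 001-1✓ 0010-✓ 01-00✓ 01-01✓ 010-1 0100-✓ 0110-✓ 1-011 1-100✓ 10-00✓ 10-01✓ 10-11✓ 100-1✓ 1000-✓ 101-0✓ 101-1✓ 1010-✓ 1011-✓ 1101-
Round 2: --100 -01-1 -010- 0-10- 01-0- 10--1 10-0- 101--
PIs = {--100, -01-1, -010-, -1011, 0-10-, 00010, 01-0-, 010-1, 1-011, 10--1, 10-0-, 101--, 1101-}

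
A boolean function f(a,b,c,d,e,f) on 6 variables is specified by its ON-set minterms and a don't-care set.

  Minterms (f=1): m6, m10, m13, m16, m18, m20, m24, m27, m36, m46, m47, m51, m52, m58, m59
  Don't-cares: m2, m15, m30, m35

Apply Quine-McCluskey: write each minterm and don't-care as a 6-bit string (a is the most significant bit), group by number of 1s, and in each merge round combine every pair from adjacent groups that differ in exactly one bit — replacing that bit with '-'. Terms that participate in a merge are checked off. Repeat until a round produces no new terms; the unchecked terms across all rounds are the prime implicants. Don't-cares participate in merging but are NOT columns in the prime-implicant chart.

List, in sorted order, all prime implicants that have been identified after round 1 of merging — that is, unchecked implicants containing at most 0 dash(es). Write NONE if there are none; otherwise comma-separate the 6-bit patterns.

[col 0] 000010*, 000110*, 001010*, 001101*, 001111*, 010000*, 010010*, 010100*, 011000*, 011011*, 011110, 100011*, 100100*, 101110*, 101111*, 110011*, 110100*, 111010*, 111011*
[col 1] -01111, -10100, -11011, 0-0010, 00-010, 000-10, 0011-1, 01-000, 010-00, 0100-0, 1-0011, 1-0100, 10111-, 11-011, 11101-
Prime implicants: -01111, -10100, -11011, 0-0010, 00-010, 000-10, 0011-1, 01-000, 010-00, 0100-0, 011110, 1-0011, 1-0100, 10111-, 11-011, 11101-

011110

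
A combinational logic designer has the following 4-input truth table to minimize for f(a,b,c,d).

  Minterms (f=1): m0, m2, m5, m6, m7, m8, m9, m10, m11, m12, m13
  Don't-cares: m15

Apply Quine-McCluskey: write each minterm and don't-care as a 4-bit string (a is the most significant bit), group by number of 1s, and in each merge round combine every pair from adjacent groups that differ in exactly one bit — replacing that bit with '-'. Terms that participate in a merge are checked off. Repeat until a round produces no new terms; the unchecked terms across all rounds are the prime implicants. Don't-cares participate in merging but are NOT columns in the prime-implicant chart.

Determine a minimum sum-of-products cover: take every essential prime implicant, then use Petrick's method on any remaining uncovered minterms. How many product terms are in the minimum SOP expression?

Round 0: 0000✓ 0010✓ 0101✓ 0110✓ 0111✓ 1000✓ 1001✓ 1010✓ 1011✓ 1100✓ 1101✓ 1111✓
Round 1: -000✓ -010✓ -101✓ -111✓ 0-10 00-0✓ 01-1✓ 011- 1-00✓ 1-01✓ 1-11✓ 10-0✓ 10-1✓ 100-✓ 101-✓ 11-1✓ 110-✓
Round 2: -0-0 -1-1 1--1 1-0- 10--
PIs = {-0-0, -1-1, 0-10, 011-, 1--1, 1-0-, 10--}
Coverage chart:
  m0: -0-0 ←essential
  m2: -0-0,0-10
  m5: -1-1 ←essential
  m6: 0-10,011-
  m7: -1-1,011-
  m8: -0-0,1-0-,10--
  m9: 1--1,1-0-,10--
  m10: -0-0,10--
  m11: 1--1,10--
  m12: 1-0- ←essential
  m13: -1-1,1--1,1-0-
Essential: -0-0, -1-1, 1-0-
Petrick residual → 0-10, 1--1
Min cover (5 terms): b'd' + bd + a'cd' + ad + ac'

5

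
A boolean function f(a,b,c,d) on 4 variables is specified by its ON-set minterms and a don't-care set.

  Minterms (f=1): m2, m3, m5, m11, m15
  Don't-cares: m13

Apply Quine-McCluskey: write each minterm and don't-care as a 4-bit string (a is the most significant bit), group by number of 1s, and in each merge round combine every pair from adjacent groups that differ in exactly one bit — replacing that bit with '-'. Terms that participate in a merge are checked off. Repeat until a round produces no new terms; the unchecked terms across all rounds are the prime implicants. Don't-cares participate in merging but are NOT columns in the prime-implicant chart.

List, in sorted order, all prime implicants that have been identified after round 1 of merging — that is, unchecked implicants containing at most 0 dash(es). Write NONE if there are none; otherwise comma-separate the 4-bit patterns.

Round 0: 0010✓ 0011✓ 0101✓ 1011✓ 1101✓ 1111✓
Round 1: -011 -101 001- 1-11 11-1
PIs = {-011, -101, 001-, 1-11, 11-1}

NONE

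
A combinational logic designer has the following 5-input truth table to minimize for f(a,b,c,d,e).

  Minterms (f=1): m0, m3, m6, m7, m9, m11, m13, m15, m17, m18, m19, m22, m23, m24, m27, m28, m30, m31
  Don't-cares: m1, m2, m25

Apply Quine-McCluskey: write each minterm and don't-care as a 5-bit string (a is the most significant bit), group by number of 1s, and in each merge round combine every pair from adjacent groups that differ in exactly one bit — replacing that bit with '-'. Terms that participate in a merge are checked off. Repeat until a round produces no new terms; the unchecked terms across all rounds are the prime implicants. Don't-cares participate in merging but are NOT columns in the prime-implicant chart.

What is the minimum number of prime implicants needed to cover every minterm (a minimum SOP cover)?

Round 0: 00000✓ 00001✓ 00010✓ 00011✓ 00110✓ 00111✓ 01001✓ 01011✓ 01101✓ 01111✓ 10001✓ 10010✓ 10011✓ 10110✓ 10111✓ 11000✓ 11001✓ 11011✓ 11100✓ 11110✓ 11111✓
Round 1: -0001✓ -0010✓ -0011✓ -0110✓ -0111✓ -1001✓ -1011✓ -1111✓ 0-001✓ 0-011✓ 0-111✓ 00-10✓ 00-11✓ 000-0✓ 000-1✓ 0000-✓ 0001-✓ 0011-✓ 01-01✓ 01-11✓ 010-1✓ 011-1✓ 1-001✓ 1-011✓ 1-110✓ 1-111✓ 10-10✓ 10-11✓ 100-1✓ 1001-✓ 1011-✓ 11-00 11-11✓ 110-1✓ 1100- 111-0 1111-✓
Round 2: --001✓ --011✓ --111✓ -0-10✓ -0-11✓ -00-1✓ -001-✓ -011-✓ -1-11✓ -10-1✓ 0--11✓ 0-0-1✓ 00-1-✓ 000-- 01--1 1--11✓ 1-0-1✓ 1-11- 10-1-✓
Round 3: ---11 --0-1 -0-1-
PIs = {---11, --0-1, -0-1-, 000--, 01--1, 1-11-, 11-00, 1100-, 111-0}
Coverage chart:
  m0: 000-- ←essential
  m3: ---11,--0-1,-0-1-,000--
  m6: -0-1- ←essential
  m7: ---11,-0-1-
  m9: --0-1,01--1
  m11: ---11,--0-1,01--1
  m13: 01--1 ←essential
  m15: ---11,01--1
  m17: --0-1 ←essential
  m18: -0-1- ←essential
  m19: ---11,--0-1,-0-1-
  m22: -0-1-,1-11-
  m23: ---11,-0-1-,1-11-
  m24: 11-00,1100-
  m27: ---11,--0-1
  m28: 11-00,111-0
  m30: 1-11-,111-0
  m31: ---11,1-11-
Essential: --0-1, -0-1-, 000--, 01--1
Petrick residual → 1-11-, 11-00
Min cover (6 terms): c'e + b'd + a'b'c' + a'be + acd + abd'e'

6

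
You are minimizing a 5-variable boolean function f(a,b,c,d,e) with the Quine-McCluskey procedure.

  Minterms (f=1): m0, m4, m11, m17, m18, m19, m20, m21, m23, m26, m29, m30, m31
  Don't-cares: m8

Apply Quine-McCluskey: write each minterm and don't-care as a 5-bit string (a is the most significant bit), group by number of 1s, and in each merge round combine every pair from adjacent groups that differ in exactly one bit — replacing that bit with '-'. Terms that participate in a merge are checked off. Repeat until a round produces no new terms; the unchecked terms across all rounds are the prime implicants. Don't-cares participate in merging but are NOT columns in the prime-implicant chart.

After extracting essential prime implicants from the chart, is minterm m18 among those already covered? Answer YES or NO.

NO

size-2^0 implicants → 00000(✓)  00100(✓)  01000(✓)  01011  10001(✓)  10010(✓)  10011(✓)  10100(✓)  10101(✓)  10111(✓)  11010(✓)  11101(✓)  11110(✓)  11111(✓)
size-2^1 implicants → -0100  0-000  00-00  1-010  1-101(✓)  1-111(✓)  10-01(✓)  10-11(✓)  100-1(✓)  1001-  101-1(✓)  1010-  11-10  111-1(✓)  1111-
size-2^2 implicants → 1-1-1  10--1
Unchecked terms (primes): -0100, 0-000, 00-00, 01011, 1-010, 1-1-1, 10--1, 1001-, 1010-, 11-10, 1111-
Minterm coverage:
  m0 ⊆ 0-000,00-00
  m4 ⊆ -0100,00-00
  m11 ⊆ 01011 [E]
  m17 ⊆ 10--1 [E]
  m18 ⊆ 1-010,1001-
  m19 ⊆ 10--1,1001-
  m20 ⊆ -0100,1010-
  m21 ⊆ 1-1-1,10--1,1010-
  m23 ⊆ 1-1-1,10--1
  m26 ⊆ 1-010,11-10
  m29 ⊆ 1-1-1 [E]
  m30 ⊆ 11-10,1111-
  m31 ⊆ 1-1-1,1111-
E = {01011, 1-1-1, 10--1}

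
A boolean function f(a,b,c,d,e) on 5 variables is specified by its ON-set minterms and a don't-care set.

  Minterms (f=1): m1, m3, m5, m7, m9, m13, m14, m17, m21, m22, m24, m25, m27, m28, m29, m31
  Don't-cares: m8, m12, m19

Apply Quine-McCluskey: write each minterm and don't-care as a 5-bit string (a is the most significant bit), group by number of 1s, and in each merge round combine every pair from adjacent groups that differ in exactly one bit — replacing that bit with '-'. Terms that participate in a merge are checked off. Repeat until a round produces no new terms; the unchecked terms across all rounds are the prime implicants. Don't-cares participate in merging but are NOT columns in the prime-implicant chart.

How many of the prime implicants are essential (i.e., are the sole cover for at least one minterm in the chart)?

6

size-2^0 implicants → 00001(✓)  00011(✓)  00101(✓)  00111(✓)  01000(✓)  01001(✓)  01100(✓)  01101(✓)  01110(✓)  10001(✓)  10011(✓)  10101(✓)  10110  11000(✓)  11001(✓)  11011(✓)  11100(✓)  11101(✓)  11111(✓)
size-2^1 implicants → -0001(✓)  -0011(✓)  -0101(✓)  -1000(✓)  -1001(✓)  -1100(✓)  -1101(✓)  0-001(✓)  0-101(✓)  00-01(✓)  00-11(✓)  000-1(✓)  001-1(✓)  01-00(✓)  01-01(✓)  0100-(✓)  011-0  0110-(✓)  1-001(✓)  1-011(✓)  1-101(✓)  10-01(✓)  100-1(✓)  11-00(✓)  11-01(✓)  11-11(✓)  110-1(✓)  1100-(✓)  111-1(✓)  1110-(✓)
size-2^2 implicants → --001(✓)  --101(✓)  -0-01(✓)  -00-1  -1-00(✓)  -1-01(✓)  -100-(✓)  -110-(✓)  0--01(✓)  00--1  01-0-(✓)  1--01(✓)  1-0-1  11--1  11-0-(✓)
size-2^3 implicants → ---01  -1-0-
Unchecked terms (primes): ---01, -00-1, -1-0-, 00--1, 011-0, 1-0-1, 10110, 11--1
Minterm coverage:
  m1 ⊆ ---01,-00-1,00--1
  m3 ⊆ -00-1,00--1
  m5 ⊆ ---01,00--1
  m7 ⊆ 00--1 [E]
  m9 ⊆ ---01,-1-0-
  m13 ⊆ ---01,-1-0-
  m14 ⊆ 011-0 [E]
  m17 ⊆ ---01,-00-1,1-0-1
  m21 ⊆ ---01 [E]
  m22 ⊆ 10110 [E]
  m24 ⊆ -1-0- [E]
  m25 ⊆ ---01,-1-0-,1-0-1,11--1
  m27 ⊆ 1-0-1,11--1
  m28 ⊆ -1-0- [E]
  m29 ⊆ ---01,-1-0-,11--1
  m31 ⊆ 11--1 [E]
E = {---01, -1-0-, 00--1, 011-0, 10110, 11--1}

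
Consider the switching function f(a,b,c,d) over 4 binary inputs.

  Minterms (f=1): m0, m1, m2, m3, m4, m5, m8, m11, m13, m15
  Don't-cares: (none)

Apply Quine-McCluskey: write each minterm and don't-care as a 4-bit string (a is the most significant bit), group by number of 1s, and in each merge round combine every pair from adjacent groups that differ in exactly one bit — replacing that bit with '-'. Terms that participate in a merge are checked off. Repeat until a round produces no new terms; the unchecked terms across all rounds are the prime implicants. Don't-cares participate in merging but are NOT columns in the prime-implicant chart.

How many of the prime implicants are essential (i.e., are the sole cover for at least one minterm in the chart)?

3

size-2^0 implicants → 0000(✓)  0001(✓)  0010(✓)  0011(✓)  0100(✓)  0101(✓)  1000(✓)  1011(✓)  1101(✓)  1111(✓)
size-2^1 implicants → -000  -011  -101  0-00(✓)  0-01(✓)  00-0(✓)  00-1(✓)  000-(✓)  001-(✓)  010-(✓)  1-11  11-1
size-2^2 implicants → 0-0-  00--
Unchecked terms (primes): -000, -011, -101, 0-0-, 00--, 1-11, 11-1
Minterm coverage:
  m0 ⊆ -000,0-0-,00--
  m1 ⊆ 0-0-,00--
  m2 ⊆ 00-- [E]
  m3 ⊆ -011,00--
  m4 ⊆ 0-0- [E]
  m5 ⊆ -101,0-0-
  m8 ⊆ -000 [E]
  m11 ⊆ -011,1-11
  m13 ⊆ -101,11-1
  m15 ⊆ 1-11,11-1
E = {-000, 0-0-, 00--}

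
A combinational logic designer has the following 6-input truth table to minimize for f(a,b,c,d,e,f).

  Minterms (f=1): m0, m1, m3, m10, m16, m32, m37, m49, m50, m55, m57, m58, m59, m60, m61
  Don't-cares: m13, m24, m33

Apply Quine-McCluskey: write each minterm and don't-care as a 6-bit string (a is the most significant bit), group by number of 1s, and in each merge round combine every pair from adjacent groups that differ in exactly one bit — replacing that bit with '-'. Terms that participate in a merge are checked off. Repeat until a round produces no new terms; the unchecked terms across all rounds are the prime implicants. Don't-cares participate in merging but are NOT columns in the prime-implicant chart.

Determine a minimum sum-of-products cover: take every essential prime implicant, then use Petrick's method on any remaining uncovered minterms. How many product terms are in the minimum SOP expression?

size-2^0 implicants → 000000(✓)  000001(✓)  000011(✓)  001010  001101  010000(✓)  011000(✓)  100000(✓)  100001(✓)  100101(✓)  110001(✓)  110010(✓)  110111  111001(✓)  111010(✓)  111011(✓)  111100(✓)  111101(✓)
size-2^1 implicants → -00000(✓)  -00001(✓)  0-0000  0000-1  00000-(✓)  01-000  1-0001  100-01  10000-(✓)  11-001  11-010  111-01  1110-1  11101-  11110-
size-2^2 implicants → -0000-
Unchecked terms (primes): -0000-, 0-0000, 0000-1, 001010, 001101, 01-000, 1-0001, 100-01, 11-001, 11-010, 110111, 111-01, 1110-1, 11101-, 11110-
Minterm coverage:
  m0 ⊆ -0000-,0-0000
  m1 ⊆ -0000-,0000-1
  m3 ⊆ 0000-1 [E]
  m10 ⊆ 001010 [E]
  m16 ⊆ 0-0000,01-000
  m32 ⊆ -0000- [E]
  m37 ⊆ 100-01 [E]
  m49 ⊆ 1-0001,11-001
  m50 ⊆ 11-010 [E]
  m55 ⊆ 110111 [E]
  m57 ⊆ 11-001,111-01,1110-1
  m58 ⊆ 11-010,11101-
  m59 ⊆ 1110-1,11101-
  m60 ⊆ 11110- [E]
  m61 ⊆ 111-01,11110-
E = {-0000-, 0000-1, 001010, 100-01, 11-010, 110111, 11110-}
Petrick residual → 0-0000, 1-0001, 1110-1
Cover = b'c'd'e' + a'c'd'e'f' + a'b'c'd'f + a'b'cd'ef' + ac'd'e'f + ab'c'e'f + abd'ef' + abc'def + abcd'f + abcde'  |cover|=10

10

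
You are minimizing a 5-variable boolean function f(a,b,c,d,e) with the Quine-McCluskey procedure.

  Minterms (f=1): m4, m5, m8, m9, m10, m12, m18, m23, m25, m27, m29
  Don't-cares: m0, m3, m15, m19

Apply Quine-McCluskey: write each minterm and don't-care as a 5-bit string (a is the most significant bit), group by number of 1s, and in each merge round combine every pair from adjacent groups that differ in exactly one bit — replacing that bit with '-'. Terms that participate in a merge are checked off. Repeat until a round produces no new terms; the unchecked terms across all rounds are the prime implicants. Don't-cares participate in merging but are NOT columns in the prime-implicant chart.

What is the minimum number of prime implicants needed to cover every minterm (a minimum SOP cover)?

8

Round 0: 00000✓ 00011✓ 00100✓ 00101✓ 01000✓ 01001✓ 01010✓ 01100✓ 01111 10010✓ 10011✓ 10111✓ 11001✓ 11011✓ 11101✓
Round 1: -0011 -1001 0-000✓ 0-100✓ 00-00✓ 0010- 01-00✓ 010-0 0100- 1-011 10-11 1001- 11-01 110-1
Round 2: 0--00
PIs = {-0011, -1001, 0--00, 0010-, 010-0, 0100-, 01111, 1-011, 10-11, 1001-, 11-01, 110-1}
Coverage chart:
  m4: 0--00,0010-
  m5: 0010- ←essential
  m8: 0--00,010-0,0100-
  m9: -1001,0100-
  m10: 010-0 ←essential
  m12: 0--00 ←essential
  m18: 1001- ←essential
  m23: 10-11 ←essential
  m25: -1001,11-01,110-1
  m27: 1-011,110-1
  m29: 11-01 ←essential
Essential: 0--00, 0010-, 010-0, 10-11, 1001-, 11-01
Petrick residual → -1001, 1-011
Min cover (8 terms): bc'd'e + a'd'e' + a'b'cd' + a'bc'e' + ac'de + ab'de + ab'c'd + abd'e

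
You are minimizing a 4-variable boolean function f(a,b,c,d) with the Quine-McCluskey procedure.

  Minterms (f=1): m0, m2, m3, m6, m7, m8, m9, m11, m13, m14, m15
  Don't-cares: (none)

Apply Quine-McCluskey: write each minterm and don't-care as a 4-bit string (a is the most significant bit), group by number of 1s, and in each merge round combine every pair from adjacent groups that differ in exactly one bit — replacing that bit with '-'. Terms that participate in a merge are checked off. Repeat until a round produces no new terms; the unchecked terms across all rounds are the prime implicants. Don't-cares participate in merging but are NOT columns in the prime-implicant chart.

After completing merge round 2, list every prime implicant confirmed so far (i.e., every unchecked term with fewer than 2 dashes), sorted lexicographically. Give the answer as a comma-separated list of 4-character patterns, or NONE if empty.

-000, 00-0, 100-

[col 0] 0000*, 0010*, 0011*, 0110*, 0111*, 1000*, 1001*, 1011*, 1101*, 1110*, 1111*
[col 1] -000, -011*, -110*, -111*, 0-10*, 0-11*, 00-0, 001-*, 011-*, 1-01*, 1-11*, 10-1*, 100-, 11-1*, 111-*
[col 2] --11, -11-, 0-1-, 1--1
Prime implicants: --11, -000, -11-, 0-1-, 00-0, 1--1, 100-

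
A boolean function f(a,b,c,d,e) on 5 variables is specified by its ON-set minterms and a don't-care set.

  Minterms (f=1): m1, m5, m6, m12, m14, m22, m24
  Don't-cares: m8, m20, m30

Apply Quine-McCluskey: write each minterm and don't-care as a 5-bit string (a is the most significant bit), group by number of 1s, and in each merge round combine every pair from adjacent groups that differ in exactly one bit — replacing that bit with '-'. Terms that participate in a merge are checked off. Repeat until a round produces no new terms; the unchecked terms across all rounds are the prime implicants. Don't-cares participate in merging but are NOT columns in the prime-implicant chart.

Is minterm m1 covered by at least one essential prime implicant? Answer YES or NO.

size-2^0 implicants → 00001(✓)  00101(✓)  00110(✓)  01000(✓)  01100(✓)  01110(✓)  10100(✓)  10110(✓)  11000(✓)  11110(✓)
size-2^1 implicants → -0110(✓)  -1000  -1110(✓)  0-110(✓)  00-01  01-00  011-0  1-110(✓)  101-0
size-2^2 implicants → --110
Unchecked terms (primes): --110, -1000, 00-01, 01-00, 011-0, 101-0
Minterm coverage:
  m1 ⊆ 00-01 [E]
  m5 ⊆ 00-01 [E]
  m6 ⊆ --110 [E]
  m12 ⊆ 01-00,011-0
  m14 ⊆ --110,011-0
  m22 ⊆ --110,101-0
  m24 ⊆ -1000 [E]
E = {--110, -1000, 00-01}

YES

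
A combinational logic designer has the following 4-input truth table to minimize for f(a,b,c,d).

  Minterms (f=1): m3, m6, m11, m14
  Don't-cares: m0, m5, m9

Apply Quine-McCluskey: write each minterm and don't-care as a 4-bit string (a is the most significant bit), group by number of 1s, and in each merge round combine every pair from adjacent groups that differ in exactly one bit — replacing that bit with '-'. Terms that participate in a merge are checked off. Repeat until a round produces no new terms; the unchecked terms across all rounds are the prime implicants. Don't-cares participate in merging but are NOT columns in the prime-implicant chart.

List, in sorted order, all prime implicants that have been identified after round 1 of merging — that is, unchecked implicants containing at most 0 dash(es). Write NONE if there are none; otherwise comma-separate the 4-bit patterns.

Round 0: 0000 0011✓ 0101 0110✓ 1001✓ 1011✓ 1110✓
Round 1: -011 -110 10-1
PIs = {-011, -110, 0000, 0101, 10-1}

0000, 0101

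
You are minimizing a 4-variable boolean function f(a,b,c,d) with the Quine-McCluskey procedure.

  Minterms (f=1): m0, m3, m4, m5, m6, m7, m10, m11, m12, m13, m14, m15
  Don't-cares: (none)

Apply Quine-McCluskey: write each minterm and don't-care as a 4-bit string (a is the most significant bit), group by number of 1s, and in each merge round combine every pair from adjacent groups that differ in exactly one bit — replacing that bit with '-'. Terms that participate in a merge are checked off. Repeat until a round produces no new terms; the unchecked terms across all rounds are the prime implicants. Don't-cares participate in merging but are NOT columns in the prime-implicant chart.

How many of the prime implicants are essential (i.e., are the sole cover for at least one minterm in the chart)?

[col 0] 0000*, 0011*, 0100*, 0101*, 0110*, 0111*, 1010*, 1011*, 1100*, 1101*, 1110*, 1111*
[col 1] -011*, -100*, -101*, -110*, -111*, 0-00, 0-11*, 01-0*, 01-1*, 010-*, 011-*, 1-10*, 1-11*, 101-*, 11-0*, 11-1*, 110-*, 111-*
[col 2] --11, -1-0*, -1-1*, -10-*, -11-*, 01--*, 1-1-, 11--*
[col 3] -1--
Prime implicants: --11, -1--, 0-00, 1-1-
PI chart (minterm → PIs covering it):
  0 | 0-00  (sole → essential)
  3 | --11  (sole → essential)
  4 | -1--,0-00
  5 | -1--  (sole → essential)
  6 | -1--  (sole → essential)
  7 | --11,-1--
  10 | 1-1-  (sole → essential)
  11 | --11,1-1-
  12 | -1--  (sole → essential)
  13 | -1--  (sole → essential)
  14 | -1--,1-1-
  15 | --11,-1--,1-1-
Essential prime implicants: --11, -1--, 0-00, 1-1-

4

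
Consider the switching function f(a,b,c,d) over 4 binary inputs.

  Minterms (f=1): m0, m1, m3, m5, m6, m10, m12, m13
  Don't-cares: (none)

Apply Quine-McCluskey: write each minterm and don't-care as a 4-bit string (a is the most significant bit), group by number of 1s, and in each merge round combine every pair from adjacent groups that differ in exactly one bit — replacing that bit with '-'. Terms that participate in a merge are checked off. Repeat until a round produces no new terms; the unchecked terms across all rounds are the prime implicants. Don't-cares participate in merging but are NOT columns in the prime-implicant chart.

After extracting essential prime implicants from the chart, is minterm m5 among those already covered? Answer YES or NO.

NO

[col 0] 0000*, 0001*, 0011*, 0101*, 0110, 1010, 1100*, 1101*
[col 1] -101, 0-01, 00-1, 000-, 110-
Prime implicants: -101, 0-01, 00-1, 000-, 0110, 1010, 110-
PI chart (minterm → PIs covering it):
  0 | 000-  (sole → essential)
  1 | 0-01,00-1,000-
  3 | 00-1  (sole → essential)
  5 | -101,0-01
  6 | 0110  (sole → essential)
  10 | 1010  (sole → essential)
  12 | 110-  (sole → essential)
  13 | -101,110-
Essential prime implicants: 00-1, 000-, 0110, 1010, 110-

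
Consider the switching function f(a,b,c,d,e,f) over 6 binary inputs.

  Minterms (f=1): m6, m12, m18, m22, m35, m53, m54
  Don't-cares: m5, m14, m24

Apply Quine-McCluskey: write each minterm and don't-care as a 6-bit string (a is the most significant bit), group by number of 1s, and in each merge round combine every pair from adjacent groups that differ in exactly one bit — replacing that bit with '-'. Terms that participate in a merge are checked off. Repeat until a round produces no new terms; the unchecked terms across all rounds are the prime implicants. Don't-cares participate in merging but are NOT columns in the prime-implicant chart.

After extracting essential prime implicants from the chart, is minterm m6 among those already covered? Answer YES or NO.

NO

size-2^0 implicants → 000101  000110(✓)  001100(✓)  001110(✓)  010010(✓)  010110(✓)  011000  100011  110101  110110(✓)
size-2^1 implicants → -10110  0-0110  00-110  0011-0  010-10
Unchecked terms (primes): -10110, 0-0110, 00-110, 000101, 0011-0, 010-10, 011000, 100011, 110101
Minterm coverage:
  m6 ⊆ 0-0110,00-110
  m12 ⊆ 0011-0 [E]
  m18 ⊆ 010-10 [E]
  m22 ⊆ -10110,0-0110,010-10
  m35 ⊆ 100011 [E]
  m53 ⊆ 110101 [E]
  m54 ⊆ -10110 [E]
E = {-10110, 0011-0, 010-10, 100011, 110101}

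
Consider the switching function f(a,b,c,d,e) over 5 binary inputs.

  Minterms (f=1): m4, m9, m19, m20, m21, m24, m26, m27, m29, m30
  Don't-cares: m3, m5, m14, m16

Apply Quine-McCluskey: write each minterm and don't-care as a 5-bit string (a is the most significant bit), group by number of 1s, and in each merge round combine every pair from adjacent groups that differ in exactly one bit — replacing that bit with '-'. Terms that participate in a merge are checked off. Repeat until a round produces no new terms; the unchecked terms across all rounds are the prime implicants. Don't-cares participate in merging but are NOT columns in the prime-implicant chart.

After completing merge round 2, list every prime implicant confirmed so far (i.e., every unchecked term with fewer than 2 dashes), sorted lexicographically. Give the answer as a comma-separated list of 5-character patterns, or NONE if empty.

-0011, -1110, 01001, 1-000, 1-011, 1-101, 10-00, 11-10, 110-0, 1101-

Round 0: 00011✓ 00100✓ 00101✓ 01001 01110✓ 10000✓ 10011✓ 10100✓ 10101✓ 11000✓ 11010✓ 11011✓ 11101✓ 11110✓
Round 1: -0011 -0100✓ -0101✓ -1110 0010-✓ 1-000 1-011 1-101 10-00 1010-✓ 11-10 110-0 1101-
Round 2: -010-
PIs = {-0011, -010-, -1110, 01001, 1-000, 1-011, 1-101, 10-00, 11-10, 110-0, 1101-}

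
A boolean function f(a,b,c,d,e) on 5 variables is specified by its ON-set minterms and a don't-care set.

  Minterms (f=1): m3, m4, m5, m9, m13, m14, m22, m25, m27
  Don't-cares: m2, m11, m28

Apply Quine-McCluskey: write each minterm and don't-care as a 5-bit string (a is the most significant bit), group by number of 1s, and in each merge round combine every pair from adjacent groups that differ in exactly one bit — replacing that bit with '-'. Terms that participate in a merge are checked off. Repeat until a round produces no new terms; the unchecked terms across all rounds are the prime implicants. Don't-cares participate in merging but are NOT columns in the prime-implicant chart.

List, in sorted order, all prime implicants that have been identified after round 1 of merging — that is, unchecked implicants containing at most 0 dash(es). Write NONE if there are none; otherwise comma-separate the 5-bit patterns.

Round 0: 00010✓ 00011✓ 00100✓ 00101✓ 01001✓ 01011✓ 01101✓ 01110 10110 11001✓ 11011✓ 11100
Round 1: -1001✓ -1011✓ 0-011 0-101 0001- 0010- 01-01 010-1✓ 110-1✓
Round 2: -10-1
PIs = {-10-1, 0-011, 0-101, 0001-, 0010-, 01-01, 01110, 10110, 11100}

01110, 10110, 11100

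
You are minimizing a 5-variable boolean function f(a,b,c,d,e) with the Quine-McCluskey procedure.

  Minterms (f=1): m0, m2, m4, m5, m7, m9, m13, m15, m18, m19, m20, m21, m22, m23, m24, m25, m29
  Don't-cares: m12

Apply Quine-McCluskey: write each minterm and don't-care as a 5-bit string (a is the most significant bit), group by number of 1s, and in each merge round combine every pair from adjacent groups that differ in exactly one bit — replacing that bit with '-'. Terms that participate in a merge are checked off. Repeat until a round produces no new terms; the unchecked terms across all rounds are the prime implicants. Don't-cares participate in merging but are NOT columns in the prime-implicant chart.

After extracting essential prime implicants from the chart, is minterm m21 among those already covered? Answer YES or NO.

NO

size-2^0 implicants → 00000(✓)  00010(✓)  00100(✓)  00101(✓)  00111(✓)  01001(✓)  01100(✓)  01101(✓)  01111(✓)  10010(✓)  10011(✓)  10100(✓)  10101(✓)  10110(✓)  10111(✓)  11000(✓)  11001(✓)  11101(✓)
size-2^1 implicants → -0010  -0100(✓)  -0101(✓)  -0111(✓)  -1001(✓)  -1101(✓)  0-100(✓)  0-101(✓)  0-111(✓)  00-00  000-0  001-1(✓)  0010-(✓)  01-01(✓)  011-1(✓)  0110-(✓)  1-101(✓)  10-10(✓)  10-11(✓)  1001-(✓)  101-0(✓)  101-1(✓)  1010-(✓)  1011-(✓)  11-01(✓)  1100-
size-2^2 implicants → --101  -01-1  -010-  -1-01  0-1-1  0-10-  10-1-  101--
Unchecked terms (primes): --101, -0010, -01-1, -010-, -1-01, 0-1-1, 0-10-, 00-00, 000-0, 10-1-, 101--, 1100-
Minterm coverage:
  m0 ⊆ 00-00,000-0
  m2 ⊆ -0010,000-0
  m4 ⊆ -010-,0-10-,00-00
  m5 ⊆ --101,-01-1,-010-,0-1-1,0-10-
  m7 ⊆ -01-1,0-1-1
  m9 ⊆ -1-01 [E]
  m13 ⊆ --101,-1-01,0-1-1,0-10-
  m15 ⊆ 0-1-1 [E]
  m18 ⊆ -0010,10-1-
  m19 ⊆ 10-1- [E]
  m20 ⊆ -010-,101--
  m21 ⊆ --101,-01-1,-010-,101--
  m22 ⊆ 10-1-,101--
  m23 ⊆ -01-1,10-1-,101--
  m24 ⊆ 1100- [E]
  m25 ⊆ -1-01,1100-
  m29 ⊆ --101,-1-01
E = {-1-01, 0-1-1, 10-1-, 1100-}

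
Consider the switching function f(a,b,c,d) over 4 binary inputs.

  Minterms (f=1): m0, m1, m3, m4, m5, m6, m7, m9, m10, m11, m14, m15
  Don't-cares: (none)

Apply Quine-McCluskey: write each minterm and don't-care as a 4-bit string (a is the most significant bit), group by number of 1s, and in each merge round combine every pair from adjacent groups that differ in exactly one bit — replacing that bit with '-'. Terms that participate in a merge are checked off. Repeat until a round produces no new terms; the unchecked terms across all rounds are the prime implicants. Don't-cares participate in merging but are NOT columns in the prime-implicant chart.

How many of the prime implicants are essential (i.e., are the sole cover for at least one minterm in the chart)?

size-2^0 implicants → 0000(✓)  0001(✓)  0011(✓)  0100(✓)  0101(✓)  0110(✓)  0111(✓)  1001(✓)  1010(✓)  1011(✓)  1110(✓)  1111(✓)
size-2^1 implicants → -001(✓)  -011(✓)  -110(✓)  -111(✓)  0-00(✓)  0-01(✓)  0-11(✓)  00-1(✓)  000-(✓)  01-0(✓)  01-1(✓)  010-(✓)  011-(✓)  1-10(✓)  1-11(✓)  10-1(✓)  101-(✓)  111-(✓)
size-2^2 implicants → --11  -0-1  -11-  0--1  0-0-  01--  1-1-
Unchecked terms (primes): --11, -0-1, -11-, 0--1, 0-0-, 01--, 1-1-
Minterm coverage:
  m0 ⊆ 0-0- [E]
  m1 ⊆ -0-1,0--1,0-0-
  m3 ⊆ --11,-0-1,0--1
  m4 ⊆ 0-0-,01--
  m5 ⊆ 0--1,0-0-,01--
  m6 ⊆ -11-,01--
  m7 ⊆ --11,-11-,0--1,01--
  m9 ⊆ -0-1 [E]
  m10 ⊆ 1-1- [E]
  m11 ⊆ --11,-0-1,1-1-
  m14 ⊆ -11-,1-1-
  m15 ⊆ --11,-11-,1-1-
E = {-0-1, 0-0-, 1-1-}

3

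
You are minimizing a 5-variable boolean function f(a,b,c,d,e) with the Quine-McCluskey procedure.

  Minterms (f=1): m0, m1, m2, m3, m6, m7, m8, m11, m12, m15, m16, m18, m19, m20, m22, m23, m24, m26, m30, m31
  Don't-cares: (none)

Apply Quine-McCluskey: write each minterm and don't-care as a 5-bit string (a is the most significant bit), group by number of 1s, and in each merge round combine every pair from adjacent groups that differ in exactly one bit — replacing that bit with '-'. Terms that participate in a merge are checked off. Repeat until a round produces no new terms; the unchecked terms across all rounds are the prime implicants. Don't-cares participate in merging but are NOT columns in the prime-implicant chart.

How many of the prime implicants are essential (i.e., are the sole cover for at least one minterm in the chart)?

5

size-2^0 implicants → 00000(✓)  00001(✓)  00010(✓)  00011(✓)  00110(✓)  00111(✓)  01000(✓)  01011(✓)  01100(✓)  01111(✓)  10000(✓)  10010(✓)  10011(✓)  10100(✓)  10110(✓)  10111(✓)  11000(✓)  11010(✓)  11110(✓)  11111(✓)
size-2^1 implicants → -0000(✓)  -0010(✓)  -0011(✓)  -0110(✓)  -0111(✓)  -1000(✓)  -1111(✓)  0-000(✓)  0-011(✓)  0-111(✓)  00-10(✓)  00-11(✓)  000-0(✓)  000-1(✓)  0000-(✓)  0001-(✓)  0011-(✓)  01-00  01-11(✓)  1-000(✓)  1-010(✓)  1-110(✓)  1-111(✓)  10-00(✓)  10-10(✓)  10-11(✓)  100-0(✓)  1001-(✓)  101-0(✓)  1011-(✓)  11-10(✓)  110-0(✓)  1111-(✓)
size-2^2 implicants → --000  --111  -0-10(✓)  -0-11(✓)  -00-0  -001-(✓)  -011-(✓)  0--11  00-1-(✓)  000--  1--10  1-0-0  1-11-  10--0  10-1-(✓)
size-2^3 implicants → -0-1-
Unchecked terms (primes): --000, --111, -0-1-, -00-0, 0--11, 000--, 01-00, 1--10, 1-0-0, 1-11-, 10--0
Minterm coverage:
  m0 ⊆ --000,-00-0,000--
  m1 ⊆ 000-- [E]
  m2 ⊆ -0-1-,-00-0,000--
  m3 ⊆ -0-1-,0--11,000--
  m6 ⊆ -0-1- [E]
  m7 ⊆ --111,-0-1-,0--11
  m8 ⊆ --000,01-00
  m11 ⊆ 0--11 [E]
  m12 ⊆ 01-00 [E]
  m15 ⊆ --111,0--11
  m16 ⊆ --000,-00-0,1-0-0,10--0
  m18 ⊆ -0-1-,-00-0,1--10,1-0-0,10--0
  m19 ⊆ -0-1- [E]
  m20 ⊆ 10--0 [E]
  m22 ⊆ -0-1-,1--10,1-11-,10--0
  m23 ⊆ --111,-0-1-,1-11-
  m24 ⊆ --000,1-0-0
  m26 ⊆ 1--10,1-0-0
  m30 ⊆ 1--10,1-11-
  m31 ⊆ --111,1-11-
E = {-0-1-, 0--11, 000--, 01-00, 10--0}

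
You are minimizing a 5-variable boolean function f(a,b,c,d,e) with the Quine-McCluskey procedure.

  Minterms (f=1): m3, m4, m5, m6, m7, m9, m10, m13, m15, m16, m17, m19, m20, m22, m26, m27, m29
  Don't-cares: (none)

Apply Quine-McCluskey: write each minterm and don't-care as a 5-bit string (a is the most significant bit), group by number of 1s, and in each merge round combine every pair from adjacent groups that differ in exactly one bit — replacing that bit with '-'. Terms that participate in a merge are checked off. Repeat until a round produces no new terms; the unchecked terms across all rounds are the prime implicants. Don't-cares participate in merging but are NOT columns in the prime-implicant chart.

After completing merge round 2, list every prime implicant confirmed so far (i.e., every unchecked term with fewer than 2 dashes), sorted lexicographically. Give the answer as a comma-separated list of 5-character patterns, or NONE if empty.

size-2^0 implicants → 00011(✓)  00100(✓)  00101(✓)  00110(✓)  00111(✓)  01001(✓)  01010(✓)  01101(✓)  01111(✓)  10000(✓)  10001(✓)  10011(✓)  10100(✓)  10110(✓)  11010(✓)  11011(✓)  11101(✓)
size-2^1 implicants → -0011  -0100(✓)  -0110(✓)  -1010  -1101  0-101(✓)  0-111(✓)  00-11  001-0(✓)  001-1(✓)  0010-(✓)  0011-(✓)  01-01  011-1(✓)  1-011  10-00  100-1  1000-  101-0(✓)  1101-
size-2^2 implicants → -01-0  0-1-1  001--
Unchecked terms (primes): -0011, -01-0, -1010, -1101, 0-1-1, 00-11, 001--, 01-01, 1-011, 10-00, 100-1, 1000-, 1101-

-0011, -1010, -1101, 00-11, 01-01, 1-011, 10-00, 100-1, 1000-, 1101-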